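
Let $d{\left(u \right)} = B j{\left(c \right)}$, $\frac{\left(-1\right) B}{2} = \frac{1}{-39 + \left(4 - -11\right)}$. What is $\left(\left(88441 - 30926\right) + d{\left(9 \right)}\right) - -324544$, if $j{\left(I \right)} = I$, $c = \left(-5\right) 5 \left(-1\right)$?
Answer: $\frac{4584733}{12} \approx 3.8206 \cdot 10^{5}$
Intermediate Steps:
$c = 25$ ($c = \left(-25\right) \left(-1\right) = 25$)
$B = \frac{1}{12}$ ($B = - \frac{2}{-39 + \left(4 - -11\right)} = - \frac{2}{-39 + \left(4 + 11\right)} = - \frac{2}{-39 + 15} = - \frac{2}{-24} = \left(-2\right) \left(- \frac{1}{24}\right) = \frac{1}{12} \approx 0.083333$)
$d{\left(u \right)} = \frac{25}{12}$ ($d{\left(u \right)} = \frac{1}{12} \cdot 25 = \frac{25}{12}$)
$\left(\left(88441 - 30926\right) + d{\left(9 \right)}\right) - -324544 = \left(\left(88441 - 30926\right) + \frac{25}{12}\right) - -324544 = \left(57515 + \frac{25}{12}\right) + 324544 = \frac{690205}{12} + 324544 = \frac{4584733}{12}$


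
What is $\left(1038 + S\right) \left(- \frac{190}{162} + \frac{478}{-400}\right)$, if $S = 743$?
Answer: $- \frac{68317379}{16200} \approx -4217.1$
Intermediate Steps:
$\left(1038 + S\right) \left(- \frac{190}{162} + \frac{478}{-400}\right) = \left(1038 + 743\right) \left(- \frac{190}{162} + \frac{478}{-400}\right) = 1781 \left(\left(-190\right) \frac{1}{162} + 478 \left(- \frac{1}{400}\right)\right) = 1781 \left(- \frac{95}{81} - \frac{239}{200}\right) = 1781 \left(- \frac{38359}{16200}\right) = - \frac{68317379}{16200}$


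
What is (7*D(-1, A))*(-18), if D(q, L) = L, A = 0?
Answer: 0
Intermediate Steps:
(7*D(-1, A))*(-18) = (7*0)*(-18) = 0*(-18) = 0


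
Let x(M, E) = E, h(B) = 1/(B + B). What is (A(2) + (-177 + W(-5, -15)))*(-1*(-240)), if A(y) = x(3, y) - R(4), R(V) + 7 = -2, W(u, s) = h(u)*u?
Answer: -39720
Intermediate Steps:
h(B) = 1/(2*B)
W(u, s) = ½ (W(u, s) = (1/(2*u))*u = ½)
R(V) = -9 (R(V) = -7 - 2 = -9)
A(y) = 9 + y (A(y) = y - 1*(-9) = y + 9 = 9 + y)
(A(2) + (-177 + W(-5, -15)))*(-1*(-240)) = ((9 + 2) + (-177 + ½))*(-1*(-240)) = (11 - 353/2)*240 = -331/2*240 = -39720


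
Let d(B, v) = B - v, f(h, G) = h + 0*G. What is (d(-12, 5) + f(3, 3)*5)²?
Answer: 4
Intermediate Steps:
f(h, G) = h (f(h, G) = h + 0 = h)
(d(-12, 5) + f(3, 3)*5)² = ((-12 - 1*5) + 3*5)² = ((-12 - 5) + 15)² = (-17 + 15)² = (-2)² = 4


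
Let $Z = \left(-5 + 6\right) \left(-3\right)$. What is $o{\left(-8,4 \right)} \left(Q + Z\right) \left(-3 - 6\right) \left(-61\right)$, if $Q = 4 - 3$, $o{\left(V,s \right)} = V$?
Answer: $8784$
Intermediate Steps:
$Z = -3$ ($Z = 1 \left(-3\right) = -3$)
$Q = 1$
$o{\left(-8,4 \right)} \left(Q + Z\right) \left(-3 - 6\right) \left(-61\right) = - 8 \left(1 - 3\right) \left(-3 - 6\right) \left(-61\right) = - 8 \left(- 2 \left(-3 - 6\right)\right) \left(-61\right) = - 8 \left(\left(-2\right) \left(-9\right)\right) \left(-61\right) = \left(-8\right) 18 \left(-61\right) = \left(-144\right) \left(-61\right) = 8784$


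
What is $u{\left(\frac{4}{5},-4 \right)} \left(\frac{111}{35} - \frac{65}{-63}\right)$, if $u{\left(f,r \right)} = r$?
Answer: $- \frac{5296}{315} \approx -16.813$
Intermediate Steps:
$u{\left(\frac{4}{5},-4 \right)} \left(\frac{111}{35} - \frac{65}{-63}\right) = - 4 \left(\frac{111}{35} - \frac{65}{-63}\right) = - 4 \left(111 \cdot \frac{1}{35} - - \frac{65}{63}\right) = - 4 \left(\frac{111}{35} + \frac{65}{63}\right) = \left(-4\right) \frac{1324}{315} = - \frac{5296}{315}$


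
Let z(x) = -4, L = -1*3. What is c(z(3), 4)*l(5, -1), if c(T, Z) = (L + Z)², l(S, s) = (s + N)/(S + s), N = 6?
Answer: 5/4 ≈ 1.2500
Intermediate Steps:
L = -3
l(S, s) = (6 + s)/(S + s) (l(S, s) = (s + 6)/(S + s) = (6 + s)/(S + s))
c(T, Z) = (-3 + Z)²
c(z(3), 4)*l(5, -1) = (-3 + 4)²*((6 - 1)/(5 - 1)) = 1²*(5/4) = 1*((¼)*5) = 1*(5/4) = 5/4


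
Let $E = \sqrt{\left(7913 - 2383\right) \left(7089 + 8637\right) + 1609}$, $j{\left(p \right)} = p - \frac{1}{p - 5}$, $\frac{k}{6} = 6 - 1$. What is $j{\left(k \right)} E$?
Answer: $\frac{749 \sqrt{86966389}}{25} \approx 2.7939 \cdot 10^{5}$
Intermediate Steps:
$k = 30$ ($k = 6 \left(6 - 1\right) = 6 \cdot 5 = 30$)
$j{\left(p \right)} = p - \frac{1}{-5 + p}$
$E = \sqrt{86966389}$ ($E = \sqrt{5530 \cdot 15726 + 1609} = \sqrt{86964780 + 1609} = \sqrt{86966389} \approx 9325.6$)
$j{\left(k \right)} E = \frac{-1 + 30^{2} - 150}{-5 + 30} \sqrt{86966389} = \frac{-1 + 900 - 150}{25} \sqrt{86966389} = \frac{1}{25} \cdot 749 \sqrt{86966389} = \frac{749 \sqrt{86966389}}{25}$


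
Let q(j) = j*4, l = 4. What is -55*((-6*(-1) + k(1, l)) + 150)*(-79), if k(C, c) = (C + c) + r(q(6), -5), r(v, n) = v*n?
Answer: 178145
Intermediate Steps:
q(j) = 4*j
r(v, n) = n*v
k(C, c) = -120 + C + c (k(C, c) = (C + c) - 20*6 = (C + c) - 5*24 = (C + c) - 120 = -120 + C + c)
-55*((-6*(-1) + k(1, l)) + 150)*(-79) = -55*((-6*(-1) + (-120 + 1 + 4)) + 150)*(-79) = -55*((6 - 115) + 150)*(-79) = -55*(-109 + 150)*(-79) = -55*41*(-79) = -2255*(-79) = 178145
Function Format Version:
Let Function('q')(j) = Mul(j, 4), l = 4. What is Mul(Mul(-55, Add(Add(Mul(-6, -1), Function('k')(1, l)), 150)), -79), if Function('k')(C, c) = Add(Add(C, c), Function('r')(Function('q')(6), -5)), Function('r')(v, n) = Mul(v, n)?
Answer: 178145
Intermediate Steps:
Function('q')(j) = Mul(4, j)
Function('r')(v, n) = Mul(n, v)
Function('k')(C, c) = Add(-120, C, c) (Function('k')(C, c) = Add(Add(C, c), Mul(-5, Mul(4, 6))) = Add(Add(C, c), Mul(-5, 24)) = Add(Add(C, c), -120) = Add(-120, C, c))
Mul(Mul(-55, Add(Add(Mul(-6, -1), Function('k')(1, l)), 150)), -79) = Mul(Mul(-55, Add(Add(Mul(-6, -1), Add(-120, 1, 4)), 150)), -79) = Mul(Mul(-55, Add(Add(6, -115), 150)), -79) = Mul(Mul(-55, Add(-109, 150)), -79) = Mul(Mul(-55, 41), -79) = Mul(-2255, -79) = 178145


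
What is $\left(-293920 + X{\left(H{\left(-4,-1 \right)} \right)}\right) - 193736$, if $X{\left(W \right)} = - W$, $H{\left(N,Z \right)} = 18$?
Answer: $-487674$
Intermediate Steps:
$\left(-293920 + X{\left(H{\left(-4,-1 \right)} \right)}\right) - 193736 = \left(-293920 - 18\right) - 193736 = -293938 - 193736 = -487674$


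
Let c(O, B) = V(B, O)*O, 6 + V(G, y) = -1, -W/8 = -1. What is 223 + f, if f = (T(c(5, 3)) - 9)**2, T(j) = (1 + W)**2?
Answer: 5407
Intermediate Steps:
W = 8 (W = -8*(-1) = 8)
V(G, y) = -7 (V(G, y) = -6 - 1 = -7)
c(O, B) = -7*O
T(j) = 81 (T(j) = (1 + 8)**2 = 9**2 = 81)
f = 5184 (f = (81 - 9)**2 = 72**2 = 5184)
223 + f = 223 + 5184 = 5407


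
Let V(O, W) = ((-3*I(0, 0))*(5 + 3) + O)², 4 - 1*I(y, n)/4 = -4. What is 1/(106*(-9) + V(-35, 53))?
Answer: 1/643855 ≈ 1.5531e-6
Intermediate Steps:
I(y, n) = 32 (I(y, n) = 16 - 4*(-4) = 16 + 16 = 32)
V(O, W) = (-768 + O)² (V(O, W) = ((-3*32)*(5 + 3) + O)² = (-96*8 + O)² = (-768 + O)²)
1/(106*(-9) + V(-35, 53)) = 1/(106*(-9) + (-768 - 35)²) = 1/(-954 + (-803)²) = 1/(-954 + 644809) = 1/643855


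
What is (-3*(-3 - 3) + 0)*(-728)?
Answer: -13104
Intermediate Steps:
(-3*(-3 - 3) + 0)*(-728) = (-3*(-6) + 0)*(-728) = (18 + 0)*(-728) = 18*(-728) = -13104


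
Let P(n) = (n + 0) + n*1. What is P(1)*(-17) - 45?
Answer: -79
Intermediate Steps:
P(n) = 2*n (P(n) = n + n = 2*n)
P(1)*(-17) - 45 = (2*1)*(-17) - 45 = 2*(-17) - 45 = -34 - 45 = -79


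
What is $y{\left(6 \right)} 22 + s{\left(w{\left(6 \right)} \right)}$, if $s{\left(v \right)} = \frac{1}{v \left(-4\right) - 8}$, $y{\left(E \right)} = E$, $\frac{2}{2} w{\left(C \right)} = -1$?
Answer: $\frac{527}{4} \approx 131.75$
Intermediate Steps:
$w{\left(C \right)} = -1$
$s{\left(v \right)} = \frac{1}{-8 - 4 v}$ ($s{\left(v \right)} = \frac{1}{- 4 v - 8} = \frac{1}{-8 - 4 v}$)
$y{\left(6 \right)} 22 + s{\left(w{\left(6 \right)} \right)} = 6 \cdot 22 - \frac{1}{8 + 4 \left(-1\right)} = 132 - \frac{1}{8 - 4} = 132 - \frac{1}{4} = \frac{527}{4}$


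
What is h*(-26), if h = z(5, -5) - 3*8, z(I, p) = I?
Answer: 494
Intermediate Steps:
h = -19 (h = 5 - 3*8 = 5 - 24 = -19)
h*(-26) = -19*(-26) = 494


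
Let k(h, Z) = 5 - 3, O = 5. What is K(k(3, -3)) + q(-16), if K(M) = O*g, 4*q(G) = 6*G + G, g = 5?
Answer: -3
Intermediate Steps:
k(h, Z) = 2
q(G) = 7*G/4 (q(G) = (6*G + G)/4 = (7*G)/4 = 7*G/4)
K(M) = 25 (K(M) = 5*5 = 25)
K(k(3, -3)) + q(-16) = 25 + (7/4)*(-16) = 25 - 28 = -3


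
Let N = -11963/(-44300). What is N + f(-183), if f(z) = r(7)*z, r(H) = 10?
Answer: -81057037/44300 ≈ -1829.7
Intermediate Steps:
N = 11963/44300 (N = -11963*(-1/44300) = 11963/44300 ≈ 0.27005)
f(z) = 10*z
N + f(-183) = 11963/44300 + 10*(-183) = 11963/44300 - 1830 = -81057037/44300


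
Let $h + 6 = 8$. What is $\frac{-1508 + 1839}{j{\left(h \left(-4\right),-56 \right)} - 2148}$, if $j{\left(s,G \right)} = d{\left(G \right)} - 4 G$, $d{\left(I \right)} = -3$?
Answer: $- \frac{331}{1927} \approx -0.17177$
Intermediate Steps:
$h = 2$ ($h = -6 + 8 = 2$)
$j{\left(s,G \right)} = -3 - 4 G$
$\frac{-1508 + 1839}{j{\left(h \left(-4\right),-56 \right)} - 2148} = \frac{-1508 + 1839}{\left(-3 - -224\right) - 2148} = \frac{331}{\left(-3 + 224\right) - 2148} = \frac{331}{221 - 2148} = \frac{331}{-1927} = 331 \left(- \frac{1}{1927}\right) = - \frac{331}{1927}$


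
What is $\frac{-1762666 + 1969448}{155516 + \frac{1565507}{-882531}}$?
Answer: $\frac{182491525242}{137246125489} \approx 1.3297$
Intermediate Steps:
$\frac{-1762666 + 1969448}{155516 + \frac{1565507}{-882531}} = \frac{206782}{155516 + 1565507 \left(- \frac{1}{882531}\right)} = \frac{206782}{155516 - \frac{1565507}{882531}} = \frac{206782}{\frac{137246125489}{882531}} = 206782 \cdot \frac{882531}{137246125489} = \frac{182491525242}{137246125489}$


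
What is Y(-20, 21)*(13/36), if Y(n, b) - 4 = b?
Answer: 325/36 ≈ 9.0278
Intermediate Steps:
Y(n, b) = 4 + b
Y(-20, 21)*(13/36) = (4 + 21)*(13/36) = 25*(13*(1/36)) = 25*(13/36) = 325/36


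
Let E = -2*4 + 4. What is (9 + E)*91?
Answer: 455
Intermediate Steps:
E = -4 (E = -8 + 4 = -4)
(9 + E)*91 = (9 - 4)*91 = 5*91 = 455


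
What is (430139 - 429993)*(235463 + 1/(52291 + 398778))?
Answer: 15506668752408/451069 ≈ 3.4378e+7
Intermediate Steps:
(430139 - 429993)*(235463 + 1/(52291 + 398778)) = 146*(235463 + 1/451069) = 146*(106210059948/451069) = 15506668752408/451069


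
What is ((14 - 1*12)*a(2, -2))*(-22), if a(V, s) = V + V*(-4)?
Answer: 264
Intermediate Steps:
a(V, s) = -3*V (a(V, s) = V - 4*V = -3*V)
((14 - 1*12)*a(2, -2))*(-22) = ((14 - 1*12)*(-3*2))*(-22) = ((14 - 12)*(-6))*(-22) = (2*(-6))*(-22) = -12*(-22) = 264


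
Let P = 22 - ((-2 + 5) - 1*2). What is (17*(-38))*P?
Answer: -13566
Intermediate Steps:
P = 21 (P = 22 - (3 - 2) = 22 - 1*1 = 22 - 1 = 21)
(17*(-38))*P = (17*(-38))*21 = -646*21 = -13566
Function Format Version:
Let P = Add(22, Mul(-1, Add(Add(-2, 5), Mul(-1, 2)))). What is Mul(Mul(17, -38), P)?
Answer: -13566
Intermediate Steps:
P = 21 (P = Add(22, Mul(-1, Add(3, -2))) = Add(22, Mul(-1, 1)) = Add(22, -1) = 21)
Mul(Mul(17, -38), P) = Mul(Mul(17, -38), 21) = Mul(-646, 21) = -13566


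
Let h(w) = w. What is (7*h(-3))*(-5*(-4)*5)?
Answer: -2100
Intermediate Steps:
(7*h(-3))*(-5*(-4)*5) = (7*(-3))*(-5*(-4)*5) = -420*5 = -21*100 = -2100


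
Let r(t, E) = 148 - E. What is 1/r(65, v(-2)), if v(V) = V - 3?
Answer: 1/153 ≈ 0.0065359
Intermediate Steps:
v(V) = -3 + V
1/r(65, v(-2)) = 1/(148 - (-3 - 2)) = 1/(148 - 1*(-5)) = 1/(148 + 5) = 1/153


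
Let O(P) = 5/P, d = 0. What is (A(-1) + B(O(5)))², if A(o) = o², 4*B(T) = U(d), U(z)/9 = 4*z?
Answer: 1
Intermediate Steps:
U(z) = 36*z (U(z) = 9*(4*z) = 36*z)
B(T) = 0 (B(T) = (36*0)/4 = (¼)*0 = 0)
(A(-1) + B(O(5)))² = ((-1)² + 0)² = (1 + 0)² = 1² = 1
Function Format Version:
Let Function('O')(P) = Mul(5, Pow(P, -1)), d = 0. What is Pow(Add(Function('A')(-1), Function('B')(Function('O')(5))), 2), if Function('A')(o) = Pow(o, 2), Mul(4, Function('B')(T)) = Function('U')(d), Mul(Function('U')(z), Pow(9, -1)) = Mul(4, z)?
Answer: 1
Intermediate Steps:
Function('U')(z) = Mul(36, z) (Function('U')(z) = Mul(9, Mul(4, z)) = Mul(36, z))
Function('B')(T) = 0 (Function('B')(T) = Mul(Rational(1, 4), Mul(36, 0)) = Mul(Rational(1, 4), 0) = 0)
Pow(Add(Function('A')(-1), Function('B')(Function('O')(5))), 2) = Pow(Add(Pow(-1, 2), 0), 2) = Pow(Add(1, 0), 2) = Pow(1, 2) = 1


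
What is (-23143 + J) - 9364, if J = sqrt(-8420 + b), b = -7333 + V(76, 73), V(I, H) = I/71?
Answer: -32507 + I*sqrt(79405477)/71 ≈ -32507.0 + 125.51*I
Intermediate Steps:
V(I, H) = I/71 (V(I, H) = I*(1/71) = I/71)
b = -520567/71 (b = -7333 + (1/71)*76 = -7333 + 76/71 = -520567/71 ≈ -7331.9)
J = I*sqrt(79405477)/71 (J = sqrt(-8420 - 520567/71) = sqrt(-1118387/71) = I*sqrt(79405477)/71 ≈ 125.51*I)
(-23143 + J) - 9364 = (-23143 + I*sqrt(79405477)/71) - 9364 = -32507 + I*sqrt(79405477)/71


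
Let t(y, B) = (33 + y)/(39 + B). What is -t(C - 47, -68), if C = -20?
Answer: -34/29 ≈ -1.1724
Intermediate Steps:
t(y, B) = (33 + y)/(39 + B)
-t(C - 47, -68) = -(33 + (-20 - 47))/(39 - 68) = -(33 - 67)/(-29) = -(-1)*(-34)/29 = -1*34/29 = -34/29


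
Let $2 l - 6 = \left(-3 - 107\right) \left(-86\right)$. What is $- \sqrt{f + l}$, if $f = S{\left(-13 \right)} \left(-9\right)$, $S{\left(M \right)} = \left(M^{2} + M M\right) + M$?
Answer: $- 4 \sqrt{113} \approx -42.521$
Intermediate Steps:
$S{\left(M \right)} = M + 2 M^{2}$ ($S{\left(M \right)} = \left(M^{2} + M^{2}\right) + M = 2 M^{2} + M = M + 2 M^{2}$)
$l = 4733$ ($l = 3 + \frac{\left(-3 - 107\right) \left(-86\right)}{2} = 3 + \frac{\left(-110\right) \left(-86\right)}{2} = 3 + \frac{1}{2} \cdot 9460 = 3 + 4730 = 4733$)
$f = -2925$ ($f = - 13 \left(1 + 2 \left(-13\right)\right) \left(-9\right) = - 13 \left(1 - 26\right) \left(-9\right) = \left(-13\right) \left(-25\right) \left(-9\right) = 325 \left(-9\right) = -2925$)
$- \sqrt{f + l} = - \sqrt{-2925 + 4733} = - \sqrt{1808} = - 4 \sqrt{113}$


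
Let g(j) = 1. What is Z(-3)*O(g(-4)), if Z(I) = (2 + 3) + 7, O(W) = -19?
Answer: -228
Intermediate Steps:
Z(I) = 12 (Z(I) = 5 + 7 = 12)
Z(-3)*O(g(-4)) = 12*(-19) = -228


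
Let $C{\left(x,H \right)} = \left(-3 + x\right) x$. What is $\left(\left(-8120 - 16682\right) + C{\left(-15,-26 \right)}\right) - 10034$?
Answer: $-34566$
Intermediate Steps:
$C{\left(x,H \right)} = x \left(-3 + x\right)$
$\left(\left(-8120 - 16682\right) + C{\left(-15,-26 \right)}\right) - 10034 = \left(\left(-8120 - 16682\right) - 15 \left(-3 - 15\right)\right) - 10034 = \left(-24802 - -270\right) - 10034 = \left(-24802 + 270\right) - 10034 = -24532 - 10034 = -34566$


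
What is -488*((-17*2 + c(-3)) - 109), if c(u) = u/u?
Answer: 69296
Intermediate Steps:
c(u) = 1
-488*((-17*2 + c(-3)) - 109) = -488*((-17*2 + 1) - 109) = -488*((-34 + 1) - 109) = -488*(-33 - 109) = -488*(-142) = 69296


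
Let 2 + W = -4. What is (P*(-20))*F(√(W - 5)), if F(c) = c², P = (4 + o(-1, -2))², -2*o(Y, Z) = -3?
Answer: 6655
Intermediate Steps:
W = -6 (W = -2 - 4 = -6)
o(Y, Z) = 3/2 (o(Y, Z) = -½*(-3) = 3/2)
P = 121/4 (P = (4 + 3/2)² = (11/2)² = 121/4 ≈ 30.250)
(P*(-20))*F(√(W - 5)) = ((121/4)*(-20))*(√(-6 - 5))² = -605*(√(-11))² = -605*(I*√11)² = -605*(-11) = 6655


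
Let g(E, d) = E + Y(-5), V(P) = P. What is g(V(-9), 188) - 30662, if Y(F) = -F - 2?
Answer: -30668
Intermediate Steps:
Y(F) = -2 - F
g(E, d) = 3 + E (g(E, d) = E + (-2 - 1*(-5)) = E + (-2 + 5) = E + 3 = 3 + E)
g(V(-9), 188) - 30662 = (3 - 9) - 30662 = -6 - 30662 = -30668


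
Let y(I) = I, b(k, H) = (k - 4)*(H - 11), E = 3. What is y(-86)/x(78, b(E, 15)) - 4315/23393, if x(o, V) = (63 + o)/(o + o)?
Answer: -104816301/1099471 ≈ -95.333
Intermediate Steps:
b(k, H) = (-11 + H)*(-4 + k) (b(k, H) = (-4 + k)*(-11 + H) = (-11 + H)*(-4 + k))
x(o, V) = (63 + o)/(2*o) (x(o, V) = (63 + o)/((2*o)) = (63 + o)*(1/(2*o)) = (63 + o)/(2*o))
y(-86)/x(78, b(E, 15)) - 4315/23393 = -86*156/(63 + 78) - 4315/23393 = -86/((1/2)*(1/78)*141) - 4315*1/23393 = -86/47/52 - 4315/23393 = -86*52/47 - 4315/23393 = -4472/47 - 4315/23393 = -104816301/1099471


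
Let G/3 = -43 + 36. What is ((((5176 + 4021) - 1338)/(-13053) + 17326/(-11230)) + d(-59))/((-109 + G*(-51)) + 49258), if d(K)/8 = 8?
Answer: 1133379914/920188530225 ≈ 0.0012317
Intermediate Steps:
d(K) = 64 (d(K) = 8*8 = 64)
G = -21 (G = 3*(-43 + 36) = 3*(-7) = -21)
((((5176 + 4021) - 1338)/(-13053) + 17326/(-11230)) + d(-59))/((-109 + G*(-51)) + 49258) = ((((5176 + 4021) - 1338)/(-13053) + 17326/(-11230)) + 64)/((-109 - 21*(-51)) + 49258) = (((9197 - 1338)*(-1/13053) + 17326*(-1/11230)) + 64)/((-109 + 1071) + 49258) = ((7859*(-1/13053) - 8663/5615) + 64)/(962 + 49258) = ((-7859/13053 - 8663/5615) + 64)/50220 = (-157206424/73292595 + 64)*(1/50220) = (4533519656/73292595)*(1/50220) = 1133379914/920188530225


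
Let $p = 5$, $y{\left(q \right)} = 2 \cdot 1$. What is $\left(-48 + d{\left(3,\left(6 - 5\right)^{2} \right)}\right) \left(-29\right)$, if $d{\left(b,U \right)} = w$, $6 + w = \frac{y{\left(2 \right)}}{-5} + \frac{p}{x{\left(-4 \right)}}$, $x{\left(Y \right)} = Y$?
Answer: $\frac{32277}{20} \approx 1613.8$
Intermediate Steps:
$y{\left(q \right)} = 2$
$w = - \frac{153}{20}$ ($w = -6 + \left(\frac{2}{-5} + \frac{5}{-4}\right) = -6 + \left(2 \left(- \frac{1}{5}\right) + 5 \left(- \frac{1}{4}\right)\right) = -6 - \frac{33}{20} = - \frac{153}{20} \approx -7.65$)
$d{\left(b,U \right)} = - \frac{153}{20}$
$\left(-48 + d{\left(3,\left(6 - 5\right)^{2} \right)}\right) \left(-29\right) = \left(-48 - \frac{153}{20}\right) \left(-29\right) = \left(- \frac{1113}{20}\right) \left(-29\right) = \frac{32277}{20}$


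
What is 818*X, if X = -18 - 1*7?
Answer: -20450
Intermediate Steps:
X = -25 (X = -18 - 7 = -25)
818*X = 818*(-25) = -20450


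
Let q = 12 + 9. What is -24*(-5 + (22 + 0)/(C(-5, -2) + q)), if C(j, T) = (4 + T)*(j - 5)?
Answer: -408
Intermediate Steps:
C(j, T) = (-5 + j)*(4 + T) (C(j, T) = (4 + T)*(-5 + j) = (-5 + j)*(4 + T))
q = 21
-24*(-5 + (22 + 0)/(C(-5, -2) + q)) = -24*(-5 + (22 + 0)/((-20 - 5*(-2) + 4*(-5) - 2*(-5)) + 21)) = -24*(-5 + 22/((-20 + 10 - 20 + 10) + 21)) = -24*(-5 + 22/(-20 + 21)) = -24*(-5 + 22/1) = -24*(-5 + 22*1) = -24*(-5 + 22) = -24*17 = -408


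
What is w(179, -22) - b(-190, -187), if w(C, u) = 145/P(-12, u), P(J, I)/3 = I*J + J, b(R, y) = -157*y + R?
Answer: -22051619/756 ≈ -29169.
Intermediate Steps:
b(R, y) = R - 157*y
P(J, I) = 3*J + 3*I*J (P(J, I) = 3*(I*J + J) = 3*(J + I*J) = 3*J + 3*I*J)
w(C, u) = 145/(-36 - 36*u) (w(C, u) = 145/((3*(-12)*(1 + u))) = 145/(-36 - 36*u))
w(179, -22) - b(-190, -187) = -145/(36 + 36*(-22)) - (-190 - 157*(-187)) = -145/(36 - 792) - (-190 + 29359) = -145/(-756) - 1*29169 = -145*(-1/756) - 29169 = 145/756 - 29169 = -22051619/756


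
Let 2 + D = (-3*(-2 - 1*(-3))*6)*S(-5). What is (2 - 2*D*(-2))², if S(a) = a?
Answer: 125316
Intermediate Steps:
D = 88 (D = -2 - 3*(-2 - 1*(-3))*6*(-5) = -2 - 3*(-2 + 3)*6*(-5) = -2 - 3*6*(-5) = -2 - 18*(-5) = -2 + 90 = 88)
(2 - 2*D*(-2))² = (2 - 176*(-2))² = (2 - 2*(-176))² = (2 + 352)² = 354² = 125316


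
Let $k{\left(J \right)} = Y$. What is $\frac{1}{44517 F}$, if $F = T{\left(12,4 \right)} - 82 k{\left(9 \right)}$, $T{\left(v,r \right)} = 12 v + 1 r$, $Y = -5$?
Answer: $\frac{1}{24840486} \approx 4.0257 \cdot 10^{-8}$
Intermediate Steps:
$T{\left(v,r \right)} = r + 12 v$ ($T{\left(v,r \right)} = 12 v + r = r + 12 v$)
$k{\left(J \right)} = -5$
$F = 558$ ($F = \left(4 + 12 \cdot 12\right) - -410 = \left(4 + 144\right) + 410 = 148 + 410 = 558$)
$\frac{1}{44517 F} = \frac{1}{44517 \cdot 558} = \frac{1}{44517} \cdot \frac{1}{558} = \frac{1}{24840486}$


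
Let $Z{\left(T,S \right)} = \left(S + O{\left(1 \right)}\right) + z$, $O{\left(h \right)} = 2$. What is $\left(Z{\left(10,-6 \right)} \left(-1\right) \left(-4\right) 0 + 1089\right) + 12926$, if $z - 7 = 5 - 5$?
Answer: $14015$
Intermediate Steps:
$z = 7$ ($z = 7 + \left(5 - 5\right) = 7 + 0 = 7$)
$Z{\left(T,S \right)} = 9 + S$ ($Z{\left(T,S \right)} = \left(S + 2\right) + 7 = \left(2 + S\right) + 7 = 9 + S$)
$\left(Z{\left(10,-6 \right)} \left(-1\right) \left(-4\right) 0 + 1089\right) + 12926 = \left(\left(9 - 6\right) \left(-1\right) \left(-4\right) 0 + 1089\right) + 12926 = \left(3 \cdot 4 \cdot 0 + 1089\right) + 12926 = \left(3 \cdot 0 + 1089\right) + 12926 = \left(0 + 1089\right) + 12926 = 1089 + 12926 = 14015$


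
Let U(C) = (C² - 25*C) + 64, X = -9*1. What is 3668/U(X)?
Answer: 1834/185 ≈ 9.9135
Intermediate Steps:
X = -9
U(C) = 64 + C² - 25*C
3668/U(X) = 3668/(64 + (-9)² - 25*(-9)) = 3668/(64 + 81 + 225) = 3668/370 = 3668*(1/370) = 1834/185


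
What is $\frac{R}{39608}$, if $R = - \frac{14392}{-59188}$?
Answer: $\frac{1799}{293039788} \approx 6.1391 \cdot 10^{-6}$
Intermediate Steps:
$R = \frac{3598}{14797}$ ($R = \left(-14392\right) \left(- \frac{1}{59188}\right) = \frac{3598}{14797} \approx 0.24316$)
$\frac{R}{39608} = \frac{3598}{14797 \cdot 39608} = \frac{3598}{14797} \cdot \frac{1}{39608} = \frac{1799}{293039788}$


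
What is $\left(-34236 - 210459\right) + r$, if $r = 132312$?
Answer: $-112383$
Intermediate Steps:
$\left(-34236 - 210459\right) + r = \left(-34236 - 210459\right) + 132312 = -244695 + 132312 = -112383$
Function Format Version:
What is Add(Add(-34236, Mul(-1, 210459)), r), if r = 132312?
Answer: -112383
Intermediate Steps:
Add(Add(-34236, Mul(-1, 210459)), r) = Add(Add(-34236, Mul(-1, 210459)), 132312) = Add(Add(-34236, -210459), 132312) = Add(-244695, 132312) = -112383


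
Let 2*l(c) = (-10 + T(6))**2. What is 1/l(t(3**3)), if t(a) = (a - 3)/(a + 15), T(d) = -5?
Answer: 2/225 ≈ 0.0088889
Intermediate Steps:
t(a) = (-3 + a)/(15 + a)
l(c) = 225/2 (l(c) = (-10 - 5)**2/2 = (1/2)*(-15)**2 = (1/2)*225 = 225/2)
1/l(t(3**3)) = 1/(225/2) = 2/225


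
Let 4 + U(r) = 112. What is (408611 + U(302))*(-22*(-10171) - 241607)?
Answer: -7293590555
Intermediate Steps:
U(r) = 108 (U(r) = -4 + 112 = 108)
(408611 + U(302))*(-22*(-10171) - 241607) = (408611 + 108)*(-22*(-10171) - 241607) = 408719*(223762 - 241607) = 408719*(-17845) = -7293590555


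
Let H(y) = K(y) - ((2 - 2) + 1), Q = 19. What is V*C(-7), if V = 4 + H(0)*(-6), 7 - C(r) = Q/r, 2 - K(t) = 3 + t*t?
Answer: 1088/7 ≈ 155.43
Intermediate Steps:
K(t) = -1 - t**2 (K(t) = 2 - (3 + t*t) = 2 - (3 + t**2) = 2 + (-3 - t**2) = -1 - t**2)
C(r) = 7 - 19/r
H(y) = -2 - y**2 (H(y) = (-1 - y**2) - ((2 - 2) + 1) = (-1 - y**2) - (0 + 1) = (-1 - y**2) - 1*1 = (-1 - y**2) - 1 = -2 - y**2)
V = 16 (V = 4 + (-2 - 1*0**2)*(-6) = 4 + (-2 - 1*0)*(-6) = 4 + (-2 + 0)*(-6) = 4 - 2*(-6) = 4 + 12 = 16)
V*C(-7) = 16*(7 - 19/(-7)) = 16*(7 - 19*(-1/7)) = 16*(7 + 19/7) = 16*(68/7) = 1088/7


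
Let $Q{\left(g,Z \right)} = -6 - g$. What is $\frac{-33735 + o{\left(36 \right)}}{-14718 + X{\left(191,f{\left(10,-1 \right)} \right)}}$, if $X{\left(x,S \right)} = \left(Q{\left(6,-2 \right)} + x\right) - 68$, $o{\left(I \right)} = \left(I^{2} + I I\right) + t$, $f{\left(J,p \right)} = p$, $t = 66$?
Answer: $\frac{1151}{541} \approx 2.1275$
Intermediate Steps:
$o{\left(I \right)} = 66 + 2 I^{2}$ ($o{\left(I \right)} = \left(I^{2} + I I\right) + 66 = \left(I^{2} + I^{2}\right) + 66 = 2 I^{2} + 66 = 66 + 2 I^{2}$)
$X{\left(x,S \right)} = -80 + x$ ($X{\left(x,S \right)} = \left(\left(-6 - 6\right) + x\right) - 68 = \left(-12 + x\right) - 68 = -80 + x$)
$\frac{-33735 + o{\left(36 \right)}}{-14718 + X{\left(191,f{\left(10,-1 \right)} \right)}} = \frac{-33735 + \left(66 + 2 \cdot 36^{2}\right)}{-14718 + \left(-80 + 191\right)} = \frac{-33735 + \left(66 + 2 \cdot 1296\right)}{-14718 + 111} = \frac{-33735 + \left(66 + 2592\right)}{-14607} = \left(-33735 + 2658\right) \left(- \frac{1}{14607}\right) = \left(-31077\right) \left(- \frac{1}{14607}\right) = \frac{1151}{541}$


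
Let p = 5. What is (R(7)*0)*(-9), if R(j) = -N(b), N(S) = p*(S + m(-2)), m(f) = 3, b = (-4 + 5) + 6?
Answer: 0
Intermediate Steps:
b = 7 (b = 1 + 6 = 7)
N(S) = 15 + 5*S (N(S) = 5*(S + 3) = 5*(3 + S) = 15 + 5*S)
R(j) = -50 (R(j) = -(15 + 5*7) = -(15 + 35) = -1*50 = -50)
(R(7)*0)*(-9) = -50*0*(-9) = 0*(-9) = 0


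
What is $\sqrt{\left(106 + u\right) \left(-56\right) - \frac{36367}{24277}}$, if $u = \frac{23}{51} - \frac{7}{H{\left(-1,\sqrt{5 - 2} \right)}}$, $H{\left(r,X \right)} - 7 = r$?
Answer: $\frac{i \sqrt{9040499271246927}}{1238127} \approx 76.795 i$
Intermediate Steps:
$H{\left(r,X \right)} = 7 + r$
$u = - \frac{73}{102}$ ($u = \frac{23}{51} - \frac{7}{7 - 1} = 23 \cdot \frac{1}{51} - \frac{7}{6} = \frac{23}{51} - \frac{7}{6} = - \frac{73}{102} \approx -0.71569$)
$\sqrt{\left(106 + u\right) \left(-56\right) - \frac{36367}{24277}} = \sqrt{\left(106 - \frac{73}{102}\right) \left(-56\right) - \frac{36367}{24277}} = \sqrt{\frac{10739}{102} \left(-56\right) - \frac{36367}{24277}} = \sqrt{- \frac{300692}{51} - \frac{36367}{24277}} = \sqrt{- \frac{7301754401}{1238127}} = \frac{i \sqrt{9040499271246927}}{1238127}$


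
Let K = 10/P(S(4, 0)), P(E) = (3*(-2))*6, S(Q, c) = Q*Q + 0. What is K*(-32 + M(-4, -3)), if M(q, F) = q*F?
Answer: 50/9 ≈ 5.5556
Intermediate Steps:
S(Q, c) = Q² (S(Q, c) = Q² + 0 = Q²)
P(E) = -36 (P(E) = -6*6 = -36)
M(q, F) = F*q
K = -5/18 (K = 10/(-36) = 10*(-1/36) = -5/18 ≈ -0.27778)
K*(-32 + M(-4, -3)) = -5*(-32 - 3*(-4))/18 = -5*(-32 + 12)/18 = -5/18*(-20) = 50/9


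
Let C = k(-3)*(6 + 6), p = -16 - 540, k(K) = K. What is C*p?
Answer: 20016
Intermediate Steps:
p = -556
C = -36 (C = -3*(6 + 6) = -3*12 = -36)
C*p = -36*(-556) = 20016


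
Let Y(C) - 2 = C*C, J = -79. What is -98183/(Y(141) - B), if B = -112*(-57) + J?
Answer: -98183/13578 ≈ -7.2310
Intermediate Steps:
B = 6305 (B = -112*(-57) - 79 = 6384 - 79 = 6305)
Y(C) = 2 + C² (Y(C) = 2 + C*C = 2 + C²)
-98183/(Y(141) - B) = -98183/((2 + 141²) - 1*6305) = -98183/((2 + 19881) - 6305) = -98183/(19883 - 6305) = -98183/13578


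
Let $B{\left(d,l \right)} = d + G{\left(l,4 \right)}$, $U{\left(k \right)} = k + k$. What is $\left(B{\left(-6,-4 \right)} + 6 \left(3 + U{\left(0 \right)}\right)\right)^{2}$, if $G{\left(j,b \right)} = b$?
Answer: $256$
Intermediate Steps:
$U{\left(k \right)} = 2 k$
$B{\left(d,l \right)} = 4 + d$ ($B{\left(d,l \right)} = d + 4 = 4 + d$)
$\left(B{\left(-6,-4 \right)} + 6 \left(3 + U{\left(0 \right)}\right)\right)^{2} = \left(\left(4 - 6\right) + 6 \left(3 + 2 \cdot 0\right)\right)^{2} = \left(-2 + 6 \left(3 + 0\right)\right)^{2} = \left(-2 + 6 \cdot 3\right)^{2} = \left(-2 + 18\right)^{2} = 16^{2} = 256$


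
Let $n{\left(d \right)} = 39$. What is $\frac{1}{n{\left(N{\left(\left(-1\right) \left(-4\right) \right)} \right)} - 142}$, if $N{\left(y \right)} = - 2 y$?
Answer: $- \frac{1}{103} \approx -0.0097087$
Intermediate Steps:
$\frac{1}{n{\left(N{\left(\left(-1\right) \left(-4\right) \right)} \right)} - 142} = \frac{1}{39 - 142} = \frac{1}{-103} = - \frac{1}{103}$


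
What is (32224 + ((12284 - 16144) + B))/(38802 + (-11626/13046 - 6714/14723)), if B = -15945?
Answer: 1192697524051/3726342101237 ≈ 0.32007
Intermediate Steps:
(32224 + ((12284 - 16144) + B))/(38802 + (-11626/13046 - 6714/14723)) = (32224 + ((12284 - 16144) - 15945))/(38802 + (-11626/13046 - 6714/14723)) = (32224 + (-3860 - 15945))/(38802 + (-11626*1/13046 - 6714*1/14723)) = (32224 - 19805)/(38802 + (-5813/6523 - 6714/14723)) = 12419/(38802 - 129380221/96038129) = 12419/(3726342101237/96038129) = 12419*(96038129/3726342101237) = 1192697524051/3726342101237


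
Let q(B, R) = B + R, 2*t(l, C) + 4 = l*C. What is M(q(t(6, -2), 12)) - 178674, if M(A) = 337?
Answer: -178337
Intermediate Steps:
t(l, C) = -2 + C*l/2 (t(l, C) = -2 + (l*C)/2 = -2 + (C*l)/2 = -2 + C*l/2)
M(q(t(6, -2), 12)) - 178674 = 337 - 178674 = -178337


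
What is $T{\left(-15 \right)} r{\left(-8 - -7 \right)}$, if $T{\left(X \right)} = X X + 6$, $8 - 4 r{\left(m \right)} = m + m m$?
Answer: $462$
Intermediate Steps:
$r{\left(m \right)} = 2 - \frac{m}{4} - \frac{m^{2}}{4}$ ($r{\left(m \right)} = 2 - \frac{m + m m}{4} = 2 - \frac{m + m^{2}}{4} = 2 - \left(\frac{m}{4} + \frac{m^{2}}{4}\right) = 2 - \frac{m}{4} - \frac{m^{2}}{4}$)
$T{\left(X \right)} = 6 + X^{2}$ ($T{\left(X \right)} = X^{2} + 6 = 6 + X^{2}$)
$T{\left(-15 \right)} r{\left(-8 - -7 \right)} = \left(6 + \left(-15\right)^{2}\right) \left(2 - \frac{-8 - -7}{4} - \frac{\left(-8 - -7\right)^{2}}{4}\right) = \left(6 + 225\right) \left(2 - \frac{-8 + 7}{4} - \frac{\left(-8 + 7\right)^{2}}{4}\right) = 231 \left(2 - - \frac{1}{4} - \frac{\left(-1\right)^{2}}{4}\right) = 231 \left(2 + \frac{1}{4} - \frac{1}{4}\right) = 231 \cdot 2 = 462$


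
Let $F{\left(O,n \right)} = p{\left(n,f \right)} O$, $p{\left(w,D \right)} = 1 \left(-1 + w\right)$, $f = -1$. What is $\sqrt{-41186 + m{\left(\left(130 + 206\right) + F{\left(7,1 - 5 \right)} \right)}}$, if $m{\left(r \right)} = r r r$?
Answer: $\sqrt{27229715} \approx 5218.2$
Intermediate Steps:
$p{\left(w,D \right)} = -1 + w$
$F{\left(O,n \right)} = O \left(-1 + n\right)$ ($F{\left(O,n \right)} = \left(-1 + n\right) O = O \left(-1 + n\right)$)
$m{\left(r \right)} = r^{3}$ ($m{\left(r \right)} = r^{2} r = r^{3}$)
$\sqrt{-41186 + m{\left(\left(130 + 206\right) + F{\left(7,1 - 5 \right)} \right)}} = \sqrt{-41186 + \left(\left(130 + 206\right) + 7 \left(-1 + \left(1 - 5\right)\right)\right)^{3}} = \sqrt{-41186 + \left(336 + 7 \left(-1 - 4\right)\right)^{3}} = \sqrt{-41186 + \left(336 + 7 \left(-5\right)\right)^{3}} = \sqrt{-41186 + \left(336 - 35\right)^{3}} = \sqrt{-41186 + 301^{3}} = \sqrt{-41186 + 27270901} = \sqrt{27229715}$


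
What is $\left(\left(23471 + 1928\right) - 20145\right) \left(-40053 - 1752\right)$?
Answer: $-219643470$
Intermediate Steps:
$\left(\left(23471 + 1928\right) - 20145\right) \left(-40053 - 1752\right) = \left(25399 - 20145\right) \left(-41805\right) = 5254 \left(-41805\right) = -219643470$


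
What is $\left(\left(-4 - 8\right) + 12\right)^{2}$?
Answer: $0$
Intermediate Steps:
$\left(\left(-4 - 8\right) + 12\right)^{2} = \left(-12 + 12\right)^{2} = 0^{2} = 0$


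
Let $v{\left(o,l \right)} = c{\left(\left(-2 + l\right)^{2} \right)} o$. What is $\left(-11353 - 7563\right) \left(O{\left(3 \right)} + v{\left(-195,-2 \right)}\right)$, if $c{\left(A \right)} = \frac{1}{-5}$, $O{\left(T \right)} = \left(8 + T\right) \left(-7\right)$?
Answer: $718808$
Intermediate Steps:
$O{\left(T \right)} = -56 - 7 T$
$c{\left(A \right)} = - \frac{1}{5}$
$v{\left(o,l \right)} = - \frac{o}{5}$
$\left(-11353 - 7563\right) \left(O{\left(3 \right)} + v{\left(-195,-2 \right)}\right) = \left(-11353 - 7563\right) \left(\left(-56 - 21\right) - -39\right) = - 18916 \left(\left(-56 - 21\right) + 39\right) = - 18916 \left(-77 + 39\right) = \left(-18916\right) \left(-38\right) = 718808$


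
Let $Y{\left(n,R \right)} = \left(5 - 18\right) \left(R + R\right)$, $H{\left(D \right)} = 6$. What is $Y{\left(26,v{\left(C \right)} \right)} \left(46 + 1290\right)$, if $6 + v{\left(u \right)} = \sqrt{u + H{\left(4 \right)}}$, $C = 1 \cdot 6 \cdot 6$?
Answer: $208416 - 34736 \sqrt{42} \approx -16699.0$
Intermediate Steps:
$C = 36$ ($C = 6 \cdot 6 = 36$)
$v{\left(u \right)} = -6 + \sqrt{6 + u}$ ($v{\left(u \right)} = -6 + \sqrt{u + 6} = -6 + \sqrt{6 + u}$)
$Y{\left(n,R \right)} = - 26 R$ ($Y{\left(n,R \right)} = - 13 \cdot 2 R = - 26 R$)
$Y{\left(26,v{\left(C \right)} \right)} \left(46 + 1290\right) = - 26 \left(-6 + \sqrt{6 + 36}\right) \left(46 + 1290\right) = - 26 \left(-6 + \sqrt{42}\right) 1336 = \left(156 - 26 \sqrt{42}\right) 1336 = 208416 - 34736 \sqrt{42}$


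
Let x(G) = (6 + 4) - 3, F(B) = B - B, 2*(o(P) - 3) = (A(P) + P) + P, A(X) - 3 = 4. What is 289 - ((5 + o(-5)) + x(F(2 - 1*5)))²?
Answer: 427/4 ≈ 106.75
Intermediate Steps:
A(X) = 7 (A(X) = 3 + 4 = 7)
o(P) = 13/2 + P (o(P) = 3 + ((7 + P) + P)/2 = 3 + (7 + 2*P)/2 = 3 + (7/2 + P) = 13/2 + P)
F(B) = 0
x(G) = 7 (x(G) = 10 - 3 = 7)
289 - ((5 + o(-5)) + x(F(2 - 1*5)))² = 289 - ((5 + (13/2 - 5)) + 7)² = 289 - ((5 + 3/2) + 7)² = 289 - (13/2 + 7)² = 289 - (27/2)² = 289 - 1*729/4 = 289 - 729/4 = 427/4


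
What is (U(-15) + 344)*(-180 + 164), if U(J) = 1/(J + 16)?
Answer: -5520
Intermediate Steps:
U(J) = 1/(16 + J)
(U(-15) + 344)*(-180 + 164) = (1/(16 - 15) + 344)*(-180 + 164) = (1/1 + 344)*(-16) = (1 + 344)*(-16) = 345*(-16) = -5520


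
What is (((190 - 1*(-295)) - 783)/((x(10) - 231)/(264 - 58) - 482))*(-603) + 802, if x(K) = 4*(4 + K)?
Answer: 42755570/99467 ≈ 429.85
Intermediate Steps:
x(K) = 16 + 4*K
(((190 - 1*(-295)) - 783)/((x(10) - 231)/(264 - 58) - 482))*(-603) + 802 = (((190 - 1*(-295)) - 783)/(((16 + 4*10) - 231)/(264 - 58) - 482))*(-603) + 802 = (((190 + 295) - 783)/(((16 + 40) - 231)/206 - 482))*(-603) + 802 = ((485 - 783)/((56 - 231)*(1/206) - 482))*(-603) + 802 = -298/(-175*1/206 - 482)*(-603) + 802 = -298/(-175/206 - 482)*(-603) + 802 = -298/(-99467/206)*(-603) + 802 = -298*(-206/99467)*(-603) + 802 = (61388/99467)*(-603) + 802 = -37016964/99467 + 802 = 42755570/99467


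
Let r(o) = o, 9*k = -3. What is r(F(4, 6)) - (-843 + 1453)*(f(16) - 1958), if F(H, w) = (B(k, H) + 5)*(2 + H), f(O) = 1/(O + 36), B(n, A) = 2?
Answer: 31054667/26 ≈ 1.1944e+6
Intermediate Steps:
k = -⅓ (k = (⅑)*(-3) = -⅓ ≈ -0.33333)
f(O) = 1/(36 + O)
F(H, w) = 14 + 7*H (F(H, w) = (2 + 5)*(2 + H) = 7*(2 + H) = 14 + 7*H)
r(F(4, 6)) - (-843 + 1453)*(f(16) - 1958) = (14 + 7*4) - (-843 + 1453)*(1/(36 + 16) - 1958) = (14 + 28) - 610*(1/52 - 1958) = 42 - 610*(1/52 - 1958) = 42 - 610*(-101815)/52 = 42 - 1*(-31053575/26) = 42 + 31053575/26 = 31054667/26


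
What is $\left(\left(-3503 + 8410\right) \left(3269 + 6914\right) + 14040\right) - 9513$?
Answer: $49972508$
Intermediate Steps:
$\left(\left(-3503 + 8410\right) \left(3269 + 6914\right) + 14040\right) - 9513 = \left(4907 \cdot 10183 + 14040\right) - 9513 = \left(49967981 + 14040\right) - 9513 = 49982021 - 9513 = 49972508$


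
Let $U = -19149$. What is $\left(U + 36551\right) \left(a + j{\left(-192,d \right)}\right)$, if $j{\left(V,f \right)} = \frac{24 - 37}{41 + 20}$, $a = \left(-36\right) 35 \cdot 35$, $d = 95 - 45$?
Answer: $- \frac{46813346426}{61} \approx -7.6743 \cdot 10^{8}$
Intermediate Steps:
$d = 50$
$a = -44100$ ($a = \left(-1260\right) 35 = -44100$)
$j{\left(V,f \right)} = - \frac{13}{61}$
$\left(U + 36551\right) \left(a + j{\left(-192,d \right)}\right) = \left(-19149 + 36551\right) \left(-44100 - \frac{13}{61}\right) = 17402 \left(- \frac{2690113}{61}\right) = - \frac{46813346426}{61}$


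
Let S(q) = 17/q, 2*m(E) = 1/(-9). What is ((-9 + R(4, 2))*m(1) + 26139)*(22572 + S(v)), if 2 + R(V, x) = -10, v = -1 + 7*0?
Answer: 3537548755/6 ≈ 5.8959e+8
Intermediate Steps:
v = -1 (v = -1 + 0 = -1)
R(V, x) = -12 (R(V, x) = -2 - 10 = -12)
m(E) = -1/18 (m(E) = (1/2)/(-9) = (1/2)*(-1/9) = -1/18)
((-9 + R(4, 2))*m(1) + 26139)*(22572 + S(v)) = ((-9 - 12)*(-1/18) + 26139)*(22572 + 17/(-1)) = (-21*(-1/18) + 26139)*(22572 + 17*(-1)) = (7/6 + 26139)*(22572 - 17) = (156841/6)*22555 = 3537548755/6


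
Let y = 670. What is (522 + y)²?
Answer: 1420864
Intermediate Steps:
(522 + y)² = (522 + 670)² = 1192² = 1420864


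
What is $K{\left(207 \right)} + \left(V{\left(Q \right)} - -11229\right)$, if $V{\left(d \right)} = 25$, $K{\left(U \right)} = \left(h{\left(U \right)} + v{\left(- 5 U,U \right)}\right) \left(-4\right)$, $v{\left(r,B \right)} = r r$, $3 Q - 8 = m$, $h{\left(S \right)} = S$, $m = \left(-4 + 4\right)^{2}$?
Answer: $-4274474$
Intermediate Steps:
$m = 0$ ($m = 0^{2} = 0$)
$Q = \frac{8}{3}$ ($Q = \frac{8}{3} + \frac{1}{3} \cdot 0 = \frac{8}{3} + 0 = \frac{8}{3} \approx 2.6667$)
$v{\left(r,B \right)} = r^{2}$
$K{\left(U \right)} = - 100 U^{2} - 4 U$ ($K{\left(U \right)} = \left(U + \left(- 5 U\right)^{2}\right) \left(-4\right) = \left(U + 25 U^{2}\right) \left(-4\right) = - 100 U^{2} - 4 U$)
$K{\left(207 \right)} + \left(V{\left(Q \right)} - -11229\right) = 4 \cdot 207 \left(-1 - 5175\right) + \left(25 - -11229\right) = 4 \cdot 207 \left(-1 - 5175\right) + \left(25 + 11229\right) = 4 \cdot 207 \left(-5176\right) + 11254 = -4285728 + 11254 = -4274474$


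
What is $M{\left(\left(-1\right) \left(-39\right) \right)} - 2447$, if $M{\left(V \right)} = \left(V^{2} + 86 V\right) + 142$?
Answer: $2570$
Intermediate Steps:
$M{\left(V \right)} = 142 + V^{2} + 86 V$
$M{\left(\left(-1\right) \left(-39\right) \right)} - 2447 = \left(142 + \left(\left(-1\right) \left(-39\right)\right)^{2} + 86 \left(\left(-1\right) \left(-39\right)\right)\right) - 2447 = \left(142 + 39^{2} + 86 \cdot 39\right) - 2447 = \left(142 + 1521 + 3354\right) - 2447 = 5017 - 2447 = 2570$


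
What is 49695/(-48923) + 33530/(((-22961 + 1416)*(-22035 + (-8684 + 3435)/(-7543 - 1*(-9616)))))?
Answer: -4890927877934223/4815283246991714 ≈ -1.0157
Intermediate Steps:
49695/(-48923) + 33530/(((-22961 + 1416)*(-22035 + (-8684 + 3435)/(-7543 - 1*(-9616))))) = 49695*(-1/48923) + 33530/((-21545*(-22035 - 5249/(-7543 + 9616)))) = -49695/48923 + 33530/((-21545*(-22035 - 5249/2073))) = -49695/48923 + 33530/((-21545*(-45683804/2073))) = -49695/48923 + 33530/(984257557180/2073) = -49695/48923 + 33530*(2073/984257557180) = -49695/48923 + 6950769/98425755718 = -4890927877934223/4815283246991714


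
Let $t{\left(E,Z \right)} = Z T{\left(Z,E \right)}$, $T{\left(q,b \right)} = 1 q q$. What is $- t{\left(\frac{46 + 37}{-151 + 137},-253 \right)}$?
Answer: $16194277$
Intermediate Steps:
$T{\left(q,b \right)} = q^{2}$ ($T{\left(q,b \right)} = q q = q^{2}$)
$t{\left(E,Z \right)} = Z^{3}$ ($t{\left(E,Z \right)} = Z Z^{2} = Z^{3}$)
$- t{\left(\frac{46 + 37}{-151 + 137},-253 \right)} = - \left(-253\right)^{3} = \left(-1\right) \left(-16194277\right) = 16194277$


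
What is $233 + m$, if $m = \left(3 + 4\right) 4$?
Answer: $261$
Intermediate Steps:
$m = 28$ ($m = 7 \cdot 4 = 28$)
$233 + m = 233 + 28 = 261$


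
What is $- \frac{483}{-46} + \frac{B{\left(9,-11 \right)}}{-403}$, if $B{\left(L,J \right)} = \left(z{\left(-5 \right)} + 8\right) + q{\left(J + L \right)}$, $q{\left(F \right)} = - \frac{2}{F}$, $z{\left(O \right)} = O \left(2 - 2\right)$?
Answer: $\frac{8445}{806} \approx 10.478$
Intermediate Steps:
$z{\left(O \right)} = 0$ ($z{\left(O \right)} = O \left(2 - 2\right) = O 0 = 0$)
$B{\left(L,J \right)} = 8 - \frac{2}{J + L}$ ($B{\left(L,J \right)} = \left(0 + 8\right) - \frac{2}{J + L} = 8 - \frac{2}{J + L}$)
$- \frac{483}{-46} + \frac{B{\left(9,-11 \right)}}{-403} = - \frac{483}{-46} + \frac{8 - \frac{2}{-11 + 9}}{-403} = \left(-483\right) \left(- \frac{1}{46}\right) + \left(8 - \frac{2}{-2}\right) \left(- \frac{1}{403}\right) = \frac{21}{2} + \left(8 - -1\right) \left(- \frac{1}{403}\right) = \frac{21}{2} + \left(8 + 1\right) \left(- \frac{1}{403}\right) = \frac{21}{2} + 9 \left(- \frac{1}{403}\right) = \frac{21}{2} - \frac{9}{403} = \frac{8445}{806}$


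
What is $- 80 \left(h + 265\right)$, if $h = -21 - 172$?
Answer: $-5760$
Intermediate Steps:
$h = -193$ ($h = -21 - 172 = -193$)
$- 80 \left(h + 265\right) = - 80 \left(-193 + 265\right) = \left(-80\right) 72 = -5760$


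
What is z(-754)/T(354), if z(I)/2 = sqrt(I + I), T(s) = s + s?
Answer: I*sqrt(377)/177 ≈ 0.1097*I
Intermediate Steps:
T(s) = 2*s
z(I) = 2*sqrt(2)*sqrt(I) (z(I) = 2*sqrt(I + I) = 2*sqrt(2*I) = 2*(sqrt(2)*sqrt(I)) = 2*sqrt(2)*sqrt(I))
z(-754)/T(354) = (2*sqrt(2)*sqrt(-754))/((2*354)) = (2*sqrt(2)*(I*sqrt(754)))/708 = (4*I*sqrt(377))*(1/708) = I*sqrt(377)/177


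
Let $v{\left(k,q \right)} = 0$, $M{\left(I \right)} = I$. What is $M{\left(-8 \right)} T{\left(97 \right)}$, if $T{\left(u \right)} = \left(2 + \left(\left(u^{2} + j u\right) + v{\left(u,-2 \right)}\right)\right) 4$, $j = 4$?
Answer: $-313568$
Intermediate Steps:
$T{\left(u \right)} = 8 + 4 u^{2} + 16 u$ ($T{\left(u \right)} = \left(2 + \left(\left(u^{2} + 4 u\right) + 0\right)\right) 4 = \left(2 + \left(u^{2} + 4 u\right)\right) 4 = \left(2 + u^{2} + 4 u\right) 4 = 8 + 4 u^{2} + 16 u$)
$M{\left(-8 \right)} T{\left(97 \right)} = - 8 \left(8 + 4 \cdot 97^{2} + 16 \cdot 97\right) = - 8 \left(8 + 4 \cdot 9409 + 1552\right) = - 8 \left(8 + 37636 + 1552\right) = \left(-8\right) 39196 = -313568$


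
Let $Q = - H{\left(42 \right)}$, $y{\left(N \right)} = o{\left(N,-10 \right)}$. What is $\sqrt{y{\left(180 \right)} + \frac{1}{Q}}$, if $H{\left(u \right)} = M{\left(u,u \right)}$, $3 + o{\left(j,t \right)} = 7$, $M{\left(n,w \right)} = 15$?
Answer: $\frac{\sqrt{885}}{15} \approx 1.9833$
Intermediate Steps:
$o{\left(j,t \right)} = 4$ ($o{\left(j,t \right)} = -3 + 7 = 4$)
$H{\left(u \right)} = 15$
$y{\left(N \right)} = 4$
$Q = -15$ ($Q = \left(-1\right) 15 = -15$)
$\sqrt{y{\left(180 \right)} + \frac{1}{Q}} = \sqrt{4 + \frac{1}{-15}} = \sqrt{4 - \frac{1}{15}} = \sqrt{\frac{59}{15}} = \frac{\sqrt{885}}{15}$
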